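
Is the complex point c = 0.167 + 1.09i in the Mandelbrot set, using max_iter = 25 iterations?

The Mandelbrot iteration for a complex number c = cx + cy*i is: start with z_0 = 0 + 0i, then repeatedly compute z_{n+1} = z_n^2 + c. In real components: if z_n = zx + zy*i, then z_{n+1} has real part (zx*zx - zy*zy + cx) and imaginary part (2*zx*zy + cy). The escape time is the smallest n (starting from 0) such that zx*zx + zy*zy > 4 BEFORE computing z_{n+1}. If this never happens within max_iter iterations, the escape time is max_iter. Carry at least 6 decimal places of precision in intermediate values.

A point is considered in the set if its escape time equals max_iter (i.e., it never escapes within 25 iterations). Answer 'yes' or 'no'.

z_0 = 0 + 0i, c = 0.1670 + 1.0900i
Iter 1: z = 0.1670 + 1.0900i, |z|^2 = 1.2160
Iter 2: z = -0.9932 + 1.4541i, |z|^2 = 3.1008
Iter 3: z = -0.9608 + -1.7984i, |z|^2 = 4.1573
Escaped at iteration 3

Answer: no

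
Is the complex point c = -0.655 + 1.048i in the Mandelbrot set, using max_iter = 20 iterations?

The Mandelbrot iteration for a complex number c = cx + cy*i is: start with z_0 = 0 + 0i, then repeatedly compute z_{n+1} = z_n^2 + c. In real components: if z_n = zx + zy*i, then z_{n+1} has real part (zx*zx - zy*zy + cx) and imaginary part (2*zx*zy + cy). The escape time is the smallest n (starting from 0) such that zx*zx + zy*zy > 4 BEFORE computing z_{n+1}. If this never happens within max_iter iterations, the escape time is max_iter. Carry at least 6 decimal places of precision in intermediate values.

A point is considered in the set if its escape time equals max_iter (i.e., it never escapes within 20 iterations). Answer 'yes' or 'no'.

z_0 = 0 + 0i, c = -0.6550 + 1.0480i
Iter 1: z = -0.6550 + 1.0480i, |z|^2 = 1.5273
Iter 2: z = -1.3243 + -0.3249i, |z|^2 = 1.8593
Iter 3: z = 0.9932 + 1.9085i, |z|^2 = 4.6286
Escaped at iteration 3

Answer: no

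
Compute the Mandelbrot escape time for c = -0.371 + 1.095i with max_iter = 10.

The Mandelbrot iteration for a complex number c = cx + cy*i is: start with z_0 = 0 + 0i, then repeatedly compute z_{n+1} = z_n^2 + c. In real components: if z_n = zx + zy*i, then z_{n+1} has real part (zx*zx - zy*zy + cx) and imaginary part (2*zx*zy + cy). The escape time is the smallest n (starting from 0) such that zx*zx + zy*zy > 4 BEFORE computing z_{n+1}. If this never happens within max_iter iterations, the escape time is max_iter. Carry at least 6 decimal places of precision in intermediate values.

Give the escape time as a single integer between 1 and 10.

Answer: 4

Derivation:
z_0 = 0 + 0i, c = -0.3710 + 1.0950i
Iter 1: z = -0.3710 + 1.0950i, |z|^2 = 1.3367
Iter 2: z = -1.4324 + 0.2825i, |z|^2 = 2.1315
Iter 3: z = 1.6009 + 0.2857i, |z|^2 = 2.6445
Iter 4: z = 2.1103 + 2.0097i, |z|^2 = 8.4922
Escaped at iteration 4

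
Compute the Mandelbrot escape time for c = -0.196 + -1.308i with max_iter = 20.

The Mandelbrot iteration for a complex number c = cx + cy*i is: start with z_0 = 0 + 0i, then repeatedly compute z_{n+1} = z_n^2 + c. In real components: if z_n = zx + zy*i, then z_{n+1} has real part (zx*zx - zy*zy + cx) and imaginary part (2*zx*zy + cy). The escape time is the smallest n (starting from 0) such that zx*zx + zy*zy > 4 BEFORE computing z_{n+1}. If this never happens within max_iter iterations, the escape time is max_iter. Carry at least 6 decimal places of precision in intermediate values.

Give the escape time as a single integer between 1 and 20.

Answer: 2

Derivation:
z_0 = 0 + 0i, c = -0.1960 + -1.3080i
Iter 1: z = -0.1960 + -1.3080i, |z|^2 = 1.7493
Iter 2: z = -1.8684 + -0.7953i, |z|^2 = 4.1235
Escaped at iteration 2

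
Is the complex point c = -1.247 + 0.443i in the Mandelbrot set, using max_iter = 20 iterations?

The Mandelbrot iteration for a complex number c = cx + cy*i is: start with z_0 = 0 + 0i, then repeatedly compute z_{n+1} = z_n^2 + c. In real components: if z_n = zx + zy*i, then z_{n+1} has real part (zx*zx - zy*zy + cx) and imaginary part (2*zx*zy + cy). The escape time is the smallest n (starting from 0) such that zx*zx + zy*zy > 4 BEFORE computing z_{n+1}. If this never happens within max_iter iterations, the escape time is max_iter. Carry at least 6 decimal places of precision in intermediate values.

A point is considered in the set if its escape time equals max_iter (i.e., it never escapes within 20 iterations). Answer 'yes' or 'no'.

Answer: no

Derivation:
z_0 = 0 + 0i, c = -1.2470 + 0.4430i
Iter 1: z = -1.2470 + 0.4430i, |z|^2 = 1.7513
Iter 2: z = 0.1118 + -0.6618i, |z|^2 = 0.4505
Iter 3: z = -1.6725 + 0.2951i, |z|^2 = 2.8845
Iter 4: z = 1.4633 + -0.5440i, |z|^2 = 2.4373
Iter 5: z = 0.5984 + -1.1492i, |z|^2 = 1.6787
Iter 6: z = -2.2095 + -0.9324i, |z|^2 = 5.7512
Escaped at iteration 6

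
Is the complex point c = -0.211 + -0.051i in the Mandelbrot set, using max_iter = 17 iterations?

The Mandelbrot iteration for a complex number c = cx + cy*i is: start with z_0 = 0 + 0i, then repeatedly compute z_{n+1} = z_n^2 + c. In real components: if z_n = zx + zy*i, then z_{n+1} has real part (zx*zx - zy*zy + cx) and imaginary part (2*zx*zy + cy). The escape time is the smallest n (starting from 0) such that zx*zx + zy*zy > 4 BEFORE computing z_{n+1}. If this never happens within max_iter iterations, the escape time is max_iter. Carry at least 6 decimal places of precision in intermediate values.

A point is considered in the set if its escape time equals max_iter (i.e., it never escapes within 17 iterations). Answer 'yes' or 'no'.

z_0 = 0 + 0i, c = -0.2110 + -0.0510i
Iter 1: z = -0.2110 + -0.0510i, |z|^2 = 0.0471
Iter 2: z = -0.1691 + -0.0295i, |z|^2 = 0.0295
Iter 3: z = -0.1833 + -0.0410i, |z|^2 = 0.0353
Iter 4: z = -0.1791 + -0.0360i, |z|^2 = 0.0334
Iter 5: z = -0.1802 + -0.0381i, |z|^2 = 0.0339
Iter 6: z = -0.1800 + -0.0373i, |z|^2 = 0.0338
Iter 7: z = -0.1800 + -0.0376i, |z|^2 = 0.0338
Iter 8: z = -0.1800 + -0.0375i, |z|^2 = 0.0338
Iter 9: z = -0.1800 + -0.0375i, |z|^2 = 0.0338
Iter 10: z = -0.1800 + -0.0375i, |z|^2 = 0.0338
Iter 11: z = -0.1800 + -0.0375i, |z|^2 = 0.0338
Iter 12: z = -0.1800 + -0.0375i, |z|^2 = 0.0338
Iter 13: z = -0.1800 + -0.0375i, |z|^2 = 0.0338
Iter 14: z = -0.1800 + -0.0375i, |z|^2 = 0.0338
Iter 15: z = -0.1800 + -0.0375i, |z|^2 = 0.0338
Iter 16: z = -0.1800 + -0.0375i, |z|^2 = 0.0338
Did not escape in 17 iterations → in set

Answer: yes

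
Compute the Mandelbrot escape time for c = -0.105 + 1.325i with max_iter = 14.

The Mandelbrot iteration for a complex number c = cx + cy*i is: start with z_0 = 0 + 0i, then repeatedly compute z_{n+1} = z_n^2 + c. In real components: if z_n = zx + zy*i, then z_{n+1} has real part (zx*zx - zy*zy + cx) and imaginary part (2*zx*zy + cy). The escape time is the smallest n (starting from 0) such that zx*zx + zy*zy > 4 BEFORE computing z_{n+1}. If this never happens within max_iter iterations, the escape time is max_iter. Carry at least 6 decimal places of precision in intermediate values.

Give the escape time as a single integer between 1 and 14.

Answer: 2

Derivation:
z_0 = 0 + 0i, c = -0.1050 + 1.3250i
Iter 1: z = -0.1050 + 1.3250i, |z|^2 = 1.7667
Iter 2: z = -1.8496 + 1.0467i, |z|^2 = 4.5167
Escaped at iteration 2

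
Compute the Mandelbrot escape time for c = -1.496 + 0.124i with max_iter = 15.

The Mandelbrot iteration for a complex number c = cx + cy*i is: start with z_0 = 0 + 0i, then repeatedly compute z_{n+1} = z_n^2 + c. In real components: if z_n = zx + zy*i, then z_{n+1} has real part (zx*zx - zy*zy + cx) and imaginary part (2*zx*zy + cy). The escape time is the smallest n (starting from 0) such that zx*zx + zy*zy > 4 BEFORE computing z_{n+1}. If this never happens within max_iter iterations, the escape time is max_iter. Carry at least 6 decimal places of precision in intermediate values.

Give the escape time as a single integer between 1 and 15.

z_0 = 0 + 0i, c = -1.4960 + 0.1240i
Iter 1: z = -1.4960 + 0.1240i, |z|^2 = 2.2534
Iter 2: z = 0.7266 + -0.2470i, |z|^2 = 0.5890
Iter 3: z = -1.0290 + -0.2350i, |z|^2 = 1.1141
Iter 4: z = -0.4924 + 0.6076i, |z|^2 = 0.6116
Iter 5: z = -1.6227 + -0.4743i, |z|^2 = 2.8582
Iter 6: z = 0.9123 + 1.6633i, |z|^2 = 3.5988
Iter 7: z = -3.4302 + 3.1589i, |z|^2 = 21.7447
Escaped at iteration 7

Answer: 7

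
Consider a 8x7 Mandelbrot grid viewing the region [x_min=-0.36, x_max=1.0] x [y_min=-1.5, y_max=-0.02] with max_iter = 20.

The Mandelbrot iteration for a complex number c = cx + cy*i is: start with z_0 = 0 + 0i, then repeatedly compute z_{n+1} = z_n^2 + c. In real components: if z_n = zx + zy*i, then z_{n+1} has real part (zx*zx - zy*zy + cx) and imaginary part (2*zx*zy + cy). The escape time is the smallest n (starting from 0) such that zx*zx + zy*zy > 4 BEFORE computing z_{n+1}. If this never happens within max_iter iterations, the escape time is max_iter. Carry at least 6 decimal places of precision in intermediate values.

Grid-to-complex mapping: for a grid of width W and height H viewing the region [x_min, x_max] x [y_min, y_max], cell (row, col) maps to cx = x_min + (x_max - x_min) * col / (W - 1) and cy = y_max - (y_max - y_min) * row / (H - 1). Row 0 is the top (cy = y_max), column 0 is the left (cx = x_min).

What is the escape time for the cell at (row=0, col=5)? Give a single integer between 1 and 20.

Answer: 4

Derivation:
z_0 = 0 + 0i, c = 0.6114 + -0.0200i
Iter 1: z = 0.6114 + -0.0200i, |z|^2 = 0.3742
Iter 2: z = 0.9849 + -0.0445i, |z|^2 = 0.9720
Iter 3: z = 1.5794 + -0.1076i, |z|^2 = 2.5062
Iter 4: z = 3.0944 + -0.3598i, |z|^2 = 9.7051
Escaped at iteration 4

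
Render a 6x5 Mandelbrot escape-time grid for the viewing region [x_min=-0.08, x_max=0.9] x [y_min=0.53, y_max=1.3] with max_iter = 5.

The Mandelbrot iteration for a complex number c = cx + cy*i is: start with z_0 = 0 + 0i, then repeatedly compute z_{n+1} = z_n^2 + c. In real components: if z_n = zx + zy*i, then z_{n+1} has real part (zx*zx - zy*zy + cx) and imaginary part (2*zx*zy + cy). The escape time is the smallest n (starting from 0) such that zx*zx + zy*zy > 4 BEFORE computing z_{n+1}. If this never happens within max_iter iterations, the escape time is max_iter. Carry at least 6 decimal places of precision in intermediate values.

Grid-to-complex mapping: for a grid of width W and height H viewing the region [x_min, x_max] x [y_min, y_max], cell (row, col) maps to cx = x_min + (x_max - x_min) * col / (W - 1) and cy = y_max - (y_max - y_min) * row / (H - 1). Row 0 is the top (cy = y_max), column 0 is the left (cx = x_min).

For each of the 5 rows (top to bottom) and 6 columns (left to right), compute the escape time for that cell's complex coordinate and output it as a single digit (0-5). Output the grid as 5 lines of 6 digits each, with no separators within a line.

(row=0, col=0): c = -0.0800 + 1.3000i → escape time 2
(row=0, col=1): c = 0.1160 + 1.3000i → escape time 2
(row=0, col=2): c = 0.3120 + 1.3000i → escape time 2
(row=0, col=3): c = 0.5080 + 1.3000i → escape time 2
(row=0, col=4): c = 0.7040 + 1.3000i → escape time 2
(row=0, col=5): c = 0.9000 + 1.3000i → escape time 2
(row=1, col=0): c = -0.0800 + 1.1075i → escape time 5
(row=1, col=1): c = 0.1160 + 1.1075i → escape time 4
(row=1, col=2): c = 0.3120 + 1.1075i → escape time 3
(row=1, col=3): c = 0.5080 + 1.1075i → escape time 2
(row=1, col=4): c = 0.7040 + 1.1075i → escape time 2
(row=1, col=5): c = 0.9000 + 1.1075i → escape time 2
(row=2, col=0): c = -0.0800 + 0.9150i → escape time 5
(row=2, col=1): c = 0.1160 + 0.9150i → escape time 5
(row=2, col=2): c = 0.3120 + 0.9150i → escape time 4
(row=2, col=3): c = 0.5080 + 0.9150i → escape time 3
(row=2, col=4): c = 0.7040 + 0.9150i → escape time 2
(row=2, col=5): c = 0.9000 + 0.9150i → escape time 2
(row=3, col=0): c = -0.0800 + 0.7225i → escape time 5
(row=3, col=1): c = 0.1160 + 0.7225i → escape time 5
(row=3, col=2): c = 0.3120 + 0.7225i → escape time 5
(row=3, col=3): c = 0.5080 + 0.7225i → escape time 3
(row=3, col=4): c = 0.7040 + 0.7225i → escape time 3
(row=3, col=5): c = 0.9000 + 0.7225i → escape time 2
(row=4, col=0): c = -0.0800 + 0.5300i → escape time 5
(row=4, col=1): c = 0.1160 + 0.5300i → escape time 5
(row=4, col=2): c = 0.3120 + 0.5300i → escape time 5
(row=4, col=3): c = 0.5080 + 0.5300i → escape time 5
(row=4, col=4): c = 0.7040 + 0.5300i → escape time 3
(row=4, col=5): c = 0.9000 + 0.5300i → escape time 2

Answer: 222222
543222
554322
555332
555532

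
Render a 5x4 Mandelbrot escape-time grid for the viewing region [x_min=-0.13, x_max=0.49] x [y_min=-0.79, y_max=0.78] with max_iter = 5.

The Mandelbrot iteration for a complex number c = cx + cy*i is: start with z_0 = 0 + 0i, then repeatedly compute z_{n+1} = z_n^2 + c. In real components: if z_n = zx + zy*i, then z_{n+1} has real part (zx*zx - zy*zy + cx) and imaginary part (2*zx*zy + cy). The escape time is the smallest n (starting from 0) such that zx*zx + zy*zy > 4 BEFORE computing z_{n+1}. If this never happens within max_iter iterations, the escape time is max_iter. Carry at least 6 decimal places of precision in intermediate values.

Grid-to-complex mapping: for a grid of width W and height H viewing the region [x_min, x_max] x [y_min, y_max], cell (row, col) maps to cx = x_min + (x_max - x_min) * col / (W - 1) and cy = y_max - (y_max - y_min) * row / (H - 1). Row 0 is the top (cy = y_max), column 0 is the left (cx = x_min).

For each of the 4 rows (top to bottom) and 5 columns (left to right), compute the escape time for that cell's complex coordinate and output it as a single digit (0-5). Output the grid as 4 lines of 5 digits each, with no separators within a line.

Answer: 55553
55555
55555
55543

Derivation:
(row=0, col=0): c = -0.1300 + 0.7800i → escape time 5
(row=0, col=1): c = 0.0250 + 0.7800i → escape time 5
(row=0, col=2): c = 0.1800 + 0.7800i → escape time 5
(row=0, col=3): c = 0.3350 + 0.7800i → escape time 5
(row=0, col=4): c = 0.4900 + 0.7800i → escape time 3
(row=1, col=0): c = -0.1300 + 0.2567i → escape time 5
(row=1, col=1): c = 0.0250 + 0.2567i → escape time 5
(row=1, col=2): c = 0.1800 + 0.2567i → escape time 5
(row=1, col=3): c = 0.3350 + 0.2567i → escape time 5
(row=1, col=4): c = 0.4900 + 0.2567i → escape time 5
(row=2, col=0): c = -0.1300 + -0.2667i → escape time 5
(row=2, col=1): c = 0.0250 + -0.2667i → escape time 5
(row=2, col=2): c = 0.1800 + -0.2667i → escape time 5
(row=2, col=3): c = 0.3350 + -0.2667i → escape time 5
(row=2, col=4): c = 0.4900 + -0.2667i → escape time 5
(row=3, col=0): c = -0.1300 + -0.7900i → escape time 5
(row=3, col=1): c = 0.0250 + -0.7900i → escape time 5
(row=3, col=2): c = 0.1800 + -0.7900i → escape time 5
(row=3, col=3): c = 0.3350 + -0.7900i → escape time 4
(row=3, col=4): c = 0.4900 + -0.7900i → escape time 3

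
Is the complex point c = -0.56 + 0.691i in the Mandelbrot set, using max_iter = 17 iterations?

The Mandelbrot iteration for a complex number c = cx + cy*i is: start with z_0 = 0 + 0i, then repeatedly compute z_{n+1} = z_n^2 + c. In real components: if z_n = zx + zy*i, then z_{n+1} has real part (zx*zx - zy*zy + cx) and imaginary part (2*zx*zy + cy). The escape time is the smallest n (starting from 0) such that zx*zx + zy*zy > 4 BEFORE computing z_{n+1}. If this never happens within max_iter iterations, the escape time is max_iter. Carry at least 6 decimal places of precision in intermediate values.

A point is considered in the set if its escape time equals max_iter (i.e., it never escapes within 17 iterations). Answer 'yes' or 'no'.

z_0 = 0 + 0i, c = -0.5600 + 0.6910i
Iter 1: z = -0.5600 + 0.6910i, |z|^2 = 0.7911
Iter 2: z = -0.7239 + -0.0829i, |z|^2 = 0.5309
Iter 3: z = -0.0429 + 0.8110i, |z|^2 = 0.6596
Iter 4: z = -1.2160 + 0.6215i, |z|^2 = 1.8648
Iter 5: z = 0.5324 + -0.8203i, |z|^2 = 0.9564
Iter 6: z = -0.9496 + -0.1824i, |z|^2 = 0.9349
Iter 7: z = 0.3084 + 1.0374i, |z|^2 = 1.1714
Iter 8: z = -1.5412 + 1.3308i, |z|^2 = 4.1463
Escaped at iteration 8

Answer: no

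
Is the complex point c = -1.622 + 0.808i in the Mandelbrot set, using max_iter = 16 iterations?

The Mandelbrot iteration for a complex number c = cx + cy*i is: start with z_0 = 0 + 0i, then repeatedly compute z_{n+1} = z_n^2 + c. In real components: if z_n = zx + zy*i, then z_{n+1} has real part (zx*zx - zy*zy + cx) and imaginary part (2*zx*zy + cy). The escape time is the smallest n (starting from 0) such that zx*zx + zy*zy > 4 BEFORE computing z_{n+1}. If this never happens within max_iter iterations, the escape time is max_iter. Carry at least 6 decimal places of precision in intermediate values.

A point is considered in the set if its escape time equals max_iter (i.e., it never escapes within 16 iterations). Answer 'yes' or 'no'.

z_0 = 0 + 0i, c = -1.6220 + 0.8080i
Iter 1: z = -1.6220 + 0.8080i, |z|^2 = 3.2837
Iter 2: z = 0.3560 + -1.8132i, |z|^2 = 3.4143
Iter 3: z = -4.7828 + -0.4830i, |z|^2 = 23.1082
Escaped at iteration 3

Answer: no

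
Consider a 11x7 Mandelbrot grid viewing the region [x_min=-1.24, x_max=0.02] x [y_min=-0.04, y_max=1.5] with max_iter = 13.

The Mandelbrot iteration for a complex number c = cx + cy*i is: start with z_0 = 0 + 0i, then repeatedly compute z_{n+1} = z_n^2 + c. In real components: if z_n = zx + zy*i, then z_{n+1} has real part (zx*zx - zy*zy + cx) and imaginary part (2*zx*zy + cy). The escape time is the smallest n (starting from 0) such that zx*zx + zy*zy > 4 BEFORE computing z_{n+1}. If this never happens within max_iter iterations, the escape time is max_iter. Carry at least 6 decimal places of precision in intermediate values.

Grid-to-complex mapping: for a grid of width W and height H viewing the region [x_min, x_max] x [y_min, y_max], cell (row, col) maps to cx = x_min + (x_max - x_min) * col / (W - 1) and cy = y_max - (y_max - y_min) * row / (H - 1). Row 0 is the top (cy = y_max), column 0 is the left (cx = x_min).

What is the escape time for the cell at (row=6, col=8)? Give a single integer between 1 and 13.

z_0 = 0 + 0i, c = -0.2320 + -0.0400i
Iter 1: z = -0.2320 + -0.0400i, |z|^2 = 0.0554
Iter 2: z = -0.1798 + -0.0214i, |z|^2 = 0.0328
Iter 3: z = -0.2001 + -0.0323i, |z|^2 = 0.0411
Iter 4: z = -0.1930 + -0.0271i, |z|^2 = 0.0380
Iter 5: z = -0.1955 + -0.0295i, |z|^2 = 0.0391
Iter 6: z = -0.1947 + -0.0284i, |z|^2 = 0.0387
Iter 7: z = -0.1949 + -0.0289i, |z|^2 = 0.0388
Iter 8: z = -0.1948 + -0.0287i, |z|^2 = 0.0388
Iter 9: z = -0.1949 + -0.0288i, |z|^2 = 0.0388
Iter 10: z = -0.1949 + -0.0288i, |z|^2 = 0.0388
Iter 11: z = -0.1949 + -0.0288i, |z|^2 = 0.0388
Iter 12: z = -0.1949 + -0.0288i, |z|^2 = 0.0388

Answer: 13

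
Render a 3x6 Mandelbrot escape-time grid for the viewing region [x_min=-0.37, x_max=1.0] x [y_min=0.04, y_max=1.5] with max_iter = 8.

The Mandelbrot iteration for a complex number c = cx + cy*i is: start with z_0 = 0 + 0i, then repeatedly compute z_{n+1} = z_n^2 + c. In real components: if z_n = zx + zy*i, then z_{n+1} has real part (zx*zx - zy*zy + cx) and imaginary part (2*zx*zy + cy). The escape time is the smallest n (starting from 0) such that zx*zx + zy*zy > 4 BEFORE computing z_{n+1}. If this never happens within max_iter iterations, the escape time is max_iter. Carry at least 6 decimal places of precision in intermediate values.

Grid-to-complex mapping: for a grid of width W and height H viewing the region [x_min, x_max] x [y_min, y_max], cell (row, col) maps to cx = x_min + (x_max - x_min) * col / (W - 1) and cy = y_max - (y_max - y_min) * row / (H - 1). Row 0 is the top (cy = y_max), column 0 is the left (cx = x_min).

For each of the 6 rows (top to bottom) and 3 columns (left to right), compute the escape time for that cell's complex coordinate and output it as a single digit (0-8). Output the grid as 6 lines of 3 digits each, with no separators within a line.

Answer: 222
322
542
882
882
882

Derivation:
(row=0, col=0): c = -0.3700 + 1.5000i → escape time 2
(row=0, col=1): c = 0.3150 + 1.5000i → escape time 2
(row=0, col=2): c = 1.0000 + 1.5000i → escape time 2
(row=1, col=0): c = -0.3700 + 1.2080i → escape time 3
(row=1, col=1): c = 0.3150 + 1.2080i → escape time 2
(row=1, col=2): c = 1.0000 + 1.2080i → escape time 2
(row=2, col=0): c = -0.3700 + 0.9160i → escape time 5
(row=2, col=1): c = 0.3150 + 0.9160i → escape time 4
(row=2, col=2): c = 1.0000 + 0.9160i → escape time 2
(row=3, col=0): c = -0.3700 + 0.6240i → escape time 8
(row=3, col=1): c = 0.3150 + 0.6240i → escape time 8
(row=3, col=2): c = 1.0000 + 0.6240i → escape time 2
(row=4, col=0): c = -0.3700 + 0.3320i → escape time 8
(row=4, col=1): c = 0.3150 + 0.3320i → escape time 8
(row=4, col=2): c = 1.0000 + 0.3320i → escape time 2
(row=5, col=0): c = -0.3700 + 0.0400i → escape time 8
(row=5, col=1): c = 0.3150 + 0.0400i → escape time 8
(row=5, col=2): c = 1.0000 + 0.0400i → escape time 2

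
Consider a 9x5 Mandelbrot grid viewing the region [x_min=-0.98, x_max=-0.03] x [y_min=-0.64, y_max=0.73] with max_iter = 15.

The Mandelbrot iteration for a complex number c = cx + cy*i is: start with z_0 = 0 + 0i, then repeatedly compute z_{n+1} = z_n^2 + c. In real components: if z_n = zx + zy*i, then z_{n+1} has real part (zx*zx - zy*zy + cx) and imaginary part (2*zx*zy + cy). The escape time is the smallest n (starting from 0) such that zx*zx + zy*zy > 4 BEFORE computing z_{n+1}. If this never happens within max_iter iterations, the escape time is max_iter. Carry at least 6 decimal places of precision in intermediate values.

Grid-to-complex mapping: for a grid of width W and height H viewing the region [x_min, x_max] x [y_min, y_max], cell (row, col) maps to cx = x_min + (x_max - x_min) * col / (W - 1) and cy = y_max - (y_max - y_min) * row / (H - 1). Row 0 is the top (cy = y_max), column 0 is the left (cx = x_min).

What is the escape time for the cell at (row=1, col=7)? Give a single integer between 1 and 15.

z_0 = 0 + 0i, c = -0.1488 + 0.3875i
Iter 1: z = -0.1488 + 0.3875i, |z|^2 = 0.1723
Iter 2: z = -0.2768 + 0.2722i, |z|^2 = 0.1507
Iter 3: z = -0.1462 + 0.2368i, |z|^2 = 0.0775
Iter 4: z = -0.1834 + 0.3182i, |z|^2 = 0.1349
Iter 5: z = -0.2164 + 0.2707i, |z|^2 = 0.1201
Iter 6: z = -0.1752 + 0.2703i, |z|^2 = 0.1038
Iter 7: z = -0.1911 + 0.2928i, |z|^2 = 0.1222
Iter 8: z = -0.1979 + 0.2756i, |z|^2 = 0.1151
Iter 9: z = -0.1855 + 0.2784i, |z|^2 = 0.1119
Iter 10: z = -0.1918 + 0.2842i, |z|^2 = 0.1176
Iter 11: z = -0.1927 + 0.2785i, |z|^2 = 0.1147
Iter 12: z = -0.1892 + 0.2802i, |z|^2 = 0.1143
Iter 13: z = -0.1915 + 0.2815i, |z|^2 = 0.1159
Iter 14: z = -0.1913 + 0.2797i, |z|^2 = 0.1148

Answer: 15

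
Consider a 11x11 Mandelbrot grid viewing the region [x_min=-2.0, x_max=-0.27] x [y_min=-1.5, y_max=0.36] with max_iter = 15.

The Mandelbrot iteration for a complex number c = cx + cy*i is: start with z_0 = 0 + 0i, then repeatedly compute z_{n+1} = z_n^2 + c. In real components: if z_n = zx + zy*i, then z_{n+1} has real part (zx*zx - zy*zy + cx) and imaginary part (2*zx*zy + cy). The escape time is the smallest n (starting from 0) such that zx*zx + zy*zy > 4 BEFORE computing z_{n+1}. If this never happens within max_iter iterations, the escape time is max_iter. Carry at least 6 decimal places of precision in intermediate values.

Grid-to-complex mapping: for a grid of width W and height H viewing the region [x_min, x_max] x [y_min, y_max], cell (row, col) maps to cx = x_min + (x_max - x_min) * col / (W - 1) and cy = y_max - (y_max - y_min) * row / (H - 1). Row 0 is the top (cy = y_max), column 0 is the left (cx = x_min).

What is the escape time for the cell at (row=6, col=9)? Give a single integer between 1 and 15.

Answer: 6

Derivation:
z_0 = 0 + 0i, c = -0.4430 + -0.7560i
Iter 1: z = -0.4430 + -0.7560i, |z|^2 = 0.7678
Iter 2: z = -0.8183 + -0.0862i, |z|^2 = 0.6770
Iter 3: z = 0.2192 + -0.6150i, |z|^2 = 0.4262
Iter 4: z = -0.7731 + -1.0256i, |z|^2 = 1.6495
Iter 5: z = -0.8970 + 0.8298i, |z|^2 = 1.4932
Iter 6: z = -0.3269 + -2.2447i, |z|^2 = 5.1454
Escaped at iteration 6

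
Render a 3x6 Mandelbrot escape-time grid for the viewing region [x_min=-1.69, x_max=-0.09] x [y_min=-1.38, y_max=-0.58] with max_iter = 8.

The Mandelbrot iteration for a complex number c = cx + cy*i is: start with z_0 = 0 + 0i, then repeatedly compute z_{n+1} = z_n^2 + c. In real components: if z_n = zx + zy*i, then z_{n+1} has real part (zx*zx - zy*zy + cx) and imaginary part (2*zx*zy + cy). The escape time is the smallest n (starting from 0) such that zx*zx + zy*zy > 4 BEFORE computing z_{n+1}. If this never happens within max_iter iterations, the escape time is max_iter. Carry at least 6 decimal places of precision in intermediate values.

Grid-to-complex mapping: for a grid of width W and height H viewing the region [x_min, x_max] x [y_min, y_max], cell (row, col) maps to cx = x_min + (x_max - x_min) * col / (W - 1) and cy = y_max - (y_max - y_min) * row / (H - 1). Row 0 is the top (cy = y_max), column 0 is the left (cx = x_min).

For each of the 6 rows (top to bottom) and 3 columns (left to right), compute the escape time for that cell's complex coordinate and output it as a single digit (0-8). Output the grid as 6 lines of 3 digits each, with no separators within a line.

Answer: 358
348
238
236
133
122

Derivation:
(row=0, col=0): c = -1.6900 + -0.5800i → escape time 3
(row=0, col=1): c = -0.8900 + -0.5800i → escape time 5
(row=0, col=2): c = -0.0900 + -0.5800i → escape time 8
(row=1, col=0): c = -1.6900 + -0.7400i → escape time 3
(row=1, col=1): c = -0.8900 + -0.7400i → escape time 4
(row=1, col=2): c = -0.0900 + -0.7400i → escape time 8
(row=2, col=0): c = -1.6900 + -0.9000i → escape time 2
(row=2, col=1): c = -0.8900 + -0.9000i → escape time 3
(row=2, col=2): c = -0.0900 + -0.9000i → escape time 8
(row=3, col=0): c = -1.6900 + -1.0600i → escape time 2
(row=3, col=1): c = -0.8900 + -1.0600i → escape time 3
(row=3, col=2): c = -0.0900 + -1.0600i → escape time 6
(row=4, col=0): c = -1.6900 + -1.2200i → escape time 1
(row=4, col=1): c = -0.8900 + -1.2200i → escape time 3
(row=4, col=2): c = -0.0900 + -1.2200i → escape time 3
(row=5, col=0): c = -1.6900 + -1.3800i → escape time 1
(row=5, col=1): c = -0.8900 + -1.3800i → escape time 2
(row=5, col=2): c = -0.0900 + -1.3800i → escape time 2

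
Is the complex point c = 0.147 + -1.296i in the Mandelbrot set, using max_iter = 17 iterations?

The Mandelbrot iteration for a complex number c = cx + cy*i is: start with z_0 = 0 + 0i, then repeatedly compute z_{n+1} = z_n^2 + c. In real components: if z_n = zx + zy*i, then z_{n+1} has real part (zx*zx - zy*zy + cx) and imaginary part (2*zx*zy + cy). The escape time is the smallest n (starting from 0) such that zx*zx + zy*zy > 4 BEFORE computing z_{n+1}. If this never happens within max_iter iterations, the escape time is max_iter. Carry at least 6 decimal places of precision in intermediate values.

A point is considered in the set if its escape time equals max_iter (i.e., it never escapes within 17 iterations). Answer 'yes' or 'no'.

Answer: no

Derivation:
z_0 = 0 + 0i, c = 0.1470 + -1.2960i
Iter 1: z = 0.1470 + -1.2960i, |z|^2 = 1.7012
Iter 2: z = -1.5110 + -1.6770i, |z|^2 = 5.0956
Escaped at iteration 2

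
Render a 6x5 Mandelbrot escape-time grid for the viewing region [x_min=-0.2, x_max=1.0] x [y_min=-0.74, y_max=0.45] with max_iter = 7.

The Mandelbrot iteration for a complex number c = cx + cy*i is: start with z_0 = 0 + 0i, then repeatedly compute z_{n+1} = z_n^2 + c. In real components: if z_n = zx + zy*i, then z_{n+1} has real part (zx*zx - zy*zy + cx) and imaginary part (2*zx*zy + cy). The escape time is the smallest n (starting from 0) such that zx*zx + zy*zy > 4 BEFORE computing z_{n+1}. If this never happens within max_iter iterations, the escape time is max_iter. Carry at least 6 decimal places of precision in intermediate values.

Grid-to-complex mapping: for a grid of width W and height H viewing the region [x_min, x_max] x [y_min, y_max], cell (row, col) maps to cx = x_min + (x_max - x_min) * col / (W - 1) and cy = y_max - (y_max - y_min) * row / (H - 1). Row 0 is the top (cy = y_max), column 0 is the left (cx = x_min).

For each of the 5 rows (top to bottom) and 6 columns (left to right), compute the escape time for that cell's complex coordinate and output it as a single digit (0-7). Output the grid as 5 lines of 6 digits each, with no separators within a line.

(row=0, col=0): c = -0.2000 + 0.4500i → escape time 7
(row=0, col=1): c = 0.0400 + 0.4500i → escape time 7
(row=0, col=2): c = 0.2800 + 0.4500i → escape time 7
(row=0, col=3): c = 0.5200 + 0.4500i → escape time 5
(row=0, col=4): c = 0.7600 + 0.4500i → escape time 3
(row=0, col=5): c = 1.0000 + 0.4500i → escape time 2
(row=1, col=0): c = -0.2000 + 0.1525i → escape time 7
(row=1, col=1): c = 0.0400 + 0.1525i → escape time 7
(row=1, col=2): c = 0.2800 + 0.1525i → escape time 7
(row=1, col=3): c = 0.5200 + 0.1525i → escape time 5
(row=1, col=4): c = 0.7600 + 0.1525i → escape time 3
(row=1, col=5): c = 1.0000 + 0.1525i → escape time 2
(row=2, col=0): c = -0.2000 + -0.1450i → escape time 7
(row=2, col=1): c = 0.0400 + -0.1450i → escape time 7
(row=2, col=2): c = 0.2800 + -0.1450i → escape time 7
(row=2, col=3): c = 0.5200 + -0.1450i → escape time 5
(row=2, col=4): c = 0.7600 + -0.1450i → escape time 3
(row=2, col=5): c = 1.0000 + -0.1450i → escape time 2
(row=3, col=0): c = -0.2000 + -0.4425i → escape time 7
(row=3, col=1): c = 0.0400 + -0.4425i → escape time 7
(row=3, col=2): c = 0.2800 + -0.4425i → escape time 7
(row=3, col=3): c = 0.5200 + -0.4425i → escape time 5
(row=3, col=4): c = 0.7600 + -0.4425i → escape time 3
(row=3, col=5): c = 1.0000 + -0.4425i → escape time 2
(row=4, col=0): c = -0.2000 + -0.7400i → escape time 7
(row=4, col=1): c = 0.0400 + -0.7400i → escape time 7
(row=4, col=2): c = 0.2800 + -0.7400i → escape time 5
(row=4, col=3): c = 0.5200 + -0.7400i → escape time 3
(row=4, col=4): c = 0.7600 + -0.7400i → escape time 2
(row=4, col=5): c = 1.0000 + -0.7400i → escape time 2

Answer: 777532
777532
777532
777532
775322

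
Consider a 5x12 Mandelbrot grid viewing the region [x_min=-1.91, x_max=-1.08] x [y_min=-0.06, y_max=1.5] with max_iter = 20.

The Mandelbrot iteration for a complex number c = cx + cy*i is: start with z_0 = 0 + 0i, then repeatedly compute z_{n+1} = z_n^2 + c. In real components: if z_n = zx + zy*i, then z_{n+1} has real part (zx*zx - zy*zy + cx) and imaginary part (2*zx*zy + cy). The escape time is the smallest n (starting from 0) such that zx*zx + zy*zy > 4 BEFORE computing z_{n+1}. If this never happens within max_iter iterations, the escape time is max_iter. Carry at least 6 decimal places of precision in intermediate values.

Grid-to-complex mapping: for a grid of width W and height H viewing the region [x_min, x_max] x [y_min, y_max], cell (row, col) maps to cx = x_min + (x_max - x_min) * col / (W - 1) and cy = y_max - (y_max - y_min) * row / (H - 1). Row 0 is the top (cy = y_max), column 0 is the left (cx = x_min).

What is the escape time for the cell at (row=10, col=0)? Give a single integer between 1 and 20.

Answer: 5

Derivation:
z_0 = 0 + 0i, c = -1.9100 + 0.0818i
Iter 1: z = -1.9100 + 0.0818i, |z|^2 = 3.6548
Iter 2: z = 1.7314 + -0.2307i, |z|^2 = 3.0510
Iter 3: z = 1.0345 + -0.7171i, |z|^2 = 1.5846
Iter 4: z = -1.3540 + -1.4020i, |z|^2 = 3.7991
Iter 5: z = -2.0422 + 3.8786i, |z|^2 = 19.2138
Escaped at iteration 5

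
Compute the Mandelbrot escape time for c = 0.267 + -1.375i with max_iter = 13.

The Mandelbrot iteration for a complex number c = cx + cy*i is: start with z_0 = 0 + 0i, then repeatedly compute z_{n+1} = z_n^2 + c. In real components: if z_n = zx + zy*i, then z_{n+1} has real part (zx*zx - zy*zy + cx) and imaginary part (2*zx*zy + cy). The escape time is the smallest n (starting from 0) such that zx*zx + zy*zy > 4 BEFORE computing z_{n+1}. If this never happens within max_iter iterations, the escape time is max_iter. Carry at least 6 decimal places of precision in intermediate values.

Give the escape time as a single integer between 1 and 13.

z_0 = 0 + 0i, c = 0.2670 + -1.3750i
Iter 1: z = 0.2670 + -1.3750i, |z|^2 = 1.9619
Iter 2: z = -1.5523 + -2.1093i, |z|^2 = 6.8587
Escaped at iteration 2

Answer: 2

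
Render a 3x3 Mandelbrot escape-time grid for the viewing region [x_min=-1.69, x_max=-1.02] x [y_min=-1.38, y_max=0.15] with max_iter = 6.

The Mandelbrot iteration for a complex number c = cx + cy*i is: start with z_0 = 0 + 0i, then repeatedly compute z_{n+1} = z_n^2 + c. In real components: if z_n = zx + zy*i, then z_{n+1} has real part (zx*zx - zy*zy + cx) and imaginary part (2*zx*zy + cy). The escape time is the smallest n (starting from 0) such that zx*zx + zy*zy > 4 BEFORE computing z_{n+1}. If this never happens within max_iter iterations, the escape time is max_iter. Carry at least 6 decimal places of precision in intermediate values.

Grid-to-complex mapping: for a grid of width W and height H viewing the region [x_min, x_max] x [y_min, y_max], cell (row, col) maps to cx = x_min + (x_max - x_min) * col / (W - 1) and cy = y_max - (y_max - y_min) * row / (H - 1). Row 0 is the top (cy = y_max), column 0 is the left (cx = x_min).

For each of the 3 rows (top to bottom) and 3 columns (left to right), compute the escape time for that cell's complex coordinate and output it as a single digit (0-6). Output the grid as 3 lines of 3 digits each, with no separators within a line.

(row=0, col=0): c = -1.6900 + 0.1500i → escape time 4
(row=0, col=1): c = -1.3550 + 0.1500i → escape time 6
(row=0, col=2): c = -1.0200 + 0.1500i → escape time 6
(row=1, col=0): c = -1.6900 + -0.6150i → escape time 3
(row=1, col=1): c = -1.3550 + -0.6150i → escape time 3
(row=1, col=2): c = -1.0200 + -0.6150i → escape time 4
(row=2, col=0): c = -1.6900 + -1.3800i → escape time 1
(row=2, col=1): c = -1.3550 + -1.3800i → escape time 2
(row=2, col=2): c = -1.0200 + -1.3800i → escape time 2

Answer: 466
334
122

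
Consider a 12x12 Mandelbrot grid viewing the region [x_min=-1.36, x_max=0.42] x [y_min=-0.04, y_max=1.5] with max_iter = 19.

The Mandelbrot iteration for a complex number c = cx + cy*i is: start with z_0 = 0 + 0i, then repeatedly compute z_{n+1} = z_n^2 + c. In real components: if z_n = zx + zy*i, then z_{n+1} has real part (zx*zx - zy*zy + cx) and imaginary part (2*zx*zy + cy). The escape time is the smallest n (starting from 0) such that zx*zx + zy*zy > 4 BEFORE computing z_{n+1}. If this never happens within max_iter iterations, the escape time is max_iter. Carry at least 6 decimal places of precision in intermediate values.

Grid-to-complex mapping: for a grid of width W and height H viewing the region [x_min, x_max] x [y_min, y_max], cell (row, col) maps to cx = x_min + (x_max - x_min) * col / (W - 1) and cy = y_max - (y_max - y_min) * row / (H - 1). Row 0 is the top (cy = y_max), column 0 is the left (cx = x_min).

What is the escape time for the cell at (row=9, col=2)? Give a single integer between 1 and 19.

Answer: 19

Derivation:
z_0 = 0 + 0i, c = -1.0364 + 0.2400i
Iter 1: z = -1.0364 + 0.2400i, |z|^2 = 1.1316
Iter 2: z = -0.0199 + -0.2575i, |z|^2 = 0.0667
Iter 3: z = -1.1022 + 0.2503i, |z|^2 = 1.2776
Iter 4: z = 0.1160 + -0.3117i, |z|^2 = 0.1106
Iter 5: z = -1.1201 + 0.1677i, |z|^2 = 1.2827
Iter 6: z = 0.1901 + -0.1357i, |z|^2 = 0.0545
Iter 7: z = -1.0187 + 0.1884i, |z|^2 = 1.0732
Iter 8: z = -0.0342 + -0.1439i, |z|^2 = 0.0219
Iter 9: z = -1.0559 + 0.2498i, |z|^2 = 1.1773
Iter 10: z = 0.0161 + -0.2876i, |z|^2 = 0.0830
Iter 11: z = -1.1188 + 0.2307i, |z|^2 = 1.3050
Iter 12: z = 0.1622 + -0.2763i, |z|^2 = 0.1026
Iter 13: z = -1.0864 + 0.1504i, |z|^2 = 1.2029
Iter 14: z = 0.1213 + -0.0868i, |z|^2 = 0.0222
Iter 15: z = -1.0292 + 0.2190i, |z|^2 = 1.1072
Iter 16: z = -0.0251 + -0.2107i, |z|^2 = 0.0450
Iter 17: z = -1.0801 + 0.2506i, |z|^2 = 1.2295
Iter 18: z = 0.0675 + -0.3013i, |z|^2 = 0.0953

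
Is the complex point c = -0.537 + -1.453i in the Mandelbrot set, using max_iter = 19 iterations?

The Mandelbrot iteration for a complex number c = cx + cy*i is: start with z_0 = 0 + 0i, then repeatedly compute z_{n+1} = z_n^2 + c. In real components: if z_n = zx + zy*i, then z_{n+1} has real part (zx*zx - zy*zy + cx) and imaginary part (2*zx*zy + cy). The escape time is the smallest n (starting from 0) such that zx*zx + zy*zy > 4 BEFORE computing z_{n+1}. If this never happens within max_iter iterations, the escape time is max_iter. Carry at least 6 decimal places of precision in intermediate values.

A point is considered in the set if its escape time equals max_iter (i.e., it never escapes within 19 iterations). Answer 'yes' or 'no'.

Answer: no

Derivation:
z_0 = 0 + 0i, c = -0.5370 + -1.4530i
Iter 1: z = -0.5370 + -1.4530i, |z|^2 = 2.3996
Iter 2: z = -2.3598 + 0.1075i, |z|^2 = 5.5804
Escaped at iteration 2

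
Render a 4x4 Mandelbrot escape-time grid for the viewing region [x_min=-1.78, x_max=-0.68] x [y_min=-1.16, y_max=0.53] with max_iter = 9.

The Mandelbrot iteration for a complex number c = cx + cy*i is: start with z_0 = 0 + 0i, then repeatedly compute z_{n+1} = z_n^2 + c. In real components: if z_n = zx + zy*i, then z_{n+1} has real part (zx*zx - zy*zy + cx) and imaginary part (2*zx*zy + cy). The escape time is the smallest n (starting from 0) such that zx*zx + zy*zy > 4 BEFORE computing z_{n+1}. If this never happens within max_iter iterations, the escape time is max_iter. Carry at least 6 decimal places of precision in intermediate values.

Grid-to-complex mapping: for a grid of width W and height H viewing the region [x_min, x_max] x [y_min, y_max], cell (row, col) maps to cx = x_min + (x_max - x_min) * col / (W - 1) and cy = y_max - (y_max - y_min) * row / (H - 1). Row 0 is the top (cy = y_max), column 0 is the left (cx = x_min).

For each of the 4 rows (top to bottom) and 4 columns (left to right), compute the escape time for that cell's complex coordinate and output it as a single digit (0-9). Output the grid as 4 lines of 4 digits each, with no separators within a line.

(row=0, col=0): c = -1.7800 + 0.5300i → escape time 3
(row=0, col=1): c = -1.4133 + 0.5300i → escape time 3
(row=0, col=2): c = -1.0467 + 0.5300i → escape time 5
(row=0, col=3): c = -0.6800 + 0.5300i → escape time 8
(row=1, col=0): c = -1.7800 + -0.0333i → escape time 9
(row=1, col=1): c = -1.4133 + -0.0333i → escape time 9
(row=1, col=2): c = -1.0467 + -0.0333i → escape time 9
(row=1, col=3): c = -0.6800 + -0.0333i → escape time 9
(row=2, col=0): c = -1.7800 + -0.5967i → escape time 3
(row=2, col=1): c = -1.4133 + -0.5967i → escape time 3
(row=2, col=2): c = -1.0467 + -0.5967i → escape time 4
(row=2, col=3): c = -0.6800 + -0.5967i → escape time 7
(row=3, col=0): c = -1.7800 + -1.1600i → escape time 1
(row=3, col=1): c = -1.4133 + -1.1600i → escape time 2
(row=3, col=2): c = -1.0467 + -1.1600i → escape time 3
(row=3, col=3): c = -0.6800 + -1.1600i → escape time 3

Answer: 3358
9999
3347
1233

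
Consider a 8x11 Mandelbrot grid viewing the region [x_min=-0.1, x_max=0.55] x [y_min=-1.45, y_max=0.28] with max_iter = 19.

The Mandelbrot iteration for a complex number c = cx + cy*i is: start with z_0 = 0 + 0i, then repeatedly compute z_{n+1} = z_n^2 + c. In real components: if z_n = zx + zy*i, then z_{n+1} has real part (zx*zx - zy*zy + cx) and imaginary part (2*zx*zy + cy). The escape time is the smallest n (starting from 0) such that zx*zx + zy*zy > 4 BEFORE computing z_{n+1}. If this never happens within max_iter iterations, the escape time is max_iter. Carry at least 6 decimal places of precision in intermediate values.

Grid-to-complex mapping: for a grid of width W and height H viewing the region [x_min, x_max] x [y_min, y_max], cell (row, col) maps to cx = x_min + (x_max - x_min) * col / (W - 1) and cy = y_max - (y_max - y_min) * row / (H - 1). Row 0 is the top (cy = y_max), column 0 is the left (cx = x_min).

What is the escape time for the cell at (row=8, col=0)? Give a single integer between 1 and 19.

z_0 = 0 + 0i, c = -0.1000 + -1.1040i
Iter 1: z = -0.1000 + -1.1040i, |z|^2 = 1.2288
Iter 2: z = -1.3088 + -0.8832i, |z|^2 = 2.4930
Iter 3: z = 0.8330 + 1.2079i, |z|^2 = 2.1528
Iter 4: z = -0.8652 + 0.9082i, |z|^2 = 1.5735
Iter 5: z = -0.1764 + -2.6756i, |z|^2 = 7.1900
Escaped at iteration 5

Answer: 5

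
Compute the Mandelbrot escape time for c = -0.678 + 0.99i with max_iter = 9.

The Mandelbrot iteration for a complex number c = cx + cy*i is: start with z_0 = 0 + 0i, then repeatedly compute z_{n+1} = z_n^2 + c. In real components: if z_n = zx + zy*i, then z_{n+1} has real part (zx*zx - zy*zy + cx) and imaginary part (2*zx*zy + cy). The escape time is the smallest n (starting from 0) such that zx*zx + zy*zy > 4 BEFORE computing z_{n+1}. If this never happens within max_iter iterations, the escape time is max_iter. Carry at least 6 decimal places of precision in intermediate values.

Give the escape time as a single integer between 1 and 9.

Answer: 4

Derivation:
z_0 = 0 + 0i, c = -0.6780 + 0.9900i
Iter 1: z = -0.6780 + 0.9900i, |z|^2 = 1.4398
Iter 2: z = -1.1984 + -0.3524i, |z|^2 = 1.5604
Iter 3: z = 0.6340 + 1.8347i, |z|^2 = 3.7682
Iter 4: z = -3.6423 + 3.3164i, |z|^2 = 24.2651
Escaped at iteration 4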